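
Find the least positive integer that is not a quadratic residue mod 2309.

2

(2/2309) = −1, so 2 is the smallest positive non-residue mod 2309.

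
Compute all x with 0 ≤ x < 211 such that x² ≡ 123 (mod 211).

Since 211 ≡ 3 (mod 4), a square root of 123 is 123^((211+1)/4) = 123^53 mod 211.
Repeated squaring: 123^2≡148, 123^4≡171, 123^8≡123, 123^16≡148, 123^32≡171 (mod 211).
123^53 = 123^(32+16+4+1) ≡ 171 (mod 211).
Check: 171² = 29241 ≡ 123 (mod 211). The two roots are 40 and 171.

40, 171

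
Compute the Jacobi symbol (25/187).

Reciprocity: 25 ≡ 1 and 187 ≡ 3 (mod 4), so (25/187) = +(187/25).
Reduce top mod 25: now compute (12/25).
Pull out 2^2: since 25 ≡ 1 (mod 8), (2/25) = +1, so (2/25)^2 = +1.
Reciprocity: 3 ≡ 3 and 25 ≡ 1 (mod 4), so (3/25) = +(25/3).
Reduce top mod 3: now compute (1/3).
Reached (1/3) = 1. Collecting the sign flips along the way, the symbol is +1.

1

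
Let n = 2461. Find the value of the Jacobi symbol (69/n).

Reciprocity: 69 ≡ 1 and 2461 ≡ 1 (mod 4), so (69/2461) = +(2461/69).
Reduce top mod 69: now compute (46/69).
Pull out 2: since 69 ≡ 5 (mod 8), (2/69) = -1.
Reciprocity: 23 ≡ 3 and 69 ≡ 1 (mod 4), so (23/69) = +(69/23).
Reduce top mod 23: now compute (0/23).
Top reduces to 0: gcd > 1, so the symbol is 0.

0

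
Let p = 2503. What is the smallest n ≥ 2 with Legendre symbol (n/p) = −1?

3

(2/2503) = +1, so 2 is a residue.
(3/2503) = −1, so 3 is the smallest positive non-residue mod 2503.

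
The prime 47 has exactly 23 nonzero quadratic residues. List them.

1 2 3 4 6 7 8 9 12 14 16 17 18 21 24 25 27 28 32 34 36 37 42

Square k = 1,…,23 (k and 47−k give the same square):
1²=1, 2²=4, 3²=9, 4²=16, 5²=25, 6²=36, 7²≡2, 8²≡17, 9²≡34, 10²≡6, 11²≡27, 12²≡3, 13²≡28, 14²≡8, 15²≡37, 16²≡21, 17²≡7, 18²≡42, 19²≡32, 20²≡24, 21²≡18, 22²≡14, 23²≡12 (mod 47).
So the quadratic residues mod 47 are {1, 2, 3, 4, 6, 7, 8, 9, 12, 14, 16, 17, 18, 21, 24, 25, 27, 28, 32, 34, 36, 37, 42}.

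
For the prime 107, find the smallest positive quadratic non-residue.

2

(2/107) = −1, so 2 is the smallest positive non-residue mod 107.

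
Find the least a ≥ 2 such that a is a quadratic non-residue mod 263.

(2/263) = +1, so 2 is a residue.
(3/263) = +1, so 3 is a residue.
(4/263) = +1, so 4 is a residue.
(5/263) = −1, so 5 is the smallest positive non-residue mod 263.

5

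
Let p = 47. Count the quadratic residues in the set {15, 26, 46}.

0

(15/47) = -1 → non-residue.
(26/47) = -1 → non-residue.
(46/47) = -1 → non-residue.
Total quadratic residues among the 3: 0.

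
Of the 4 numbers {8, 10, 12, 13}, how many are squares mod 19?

0

(8/19) = -1 → non-residue.
(10/19) = -1 → non-residue.
(12/19) = -1 → non-residue.
(13/19) = -1 → non-residue.
Total quadratic residues among the 4: 0.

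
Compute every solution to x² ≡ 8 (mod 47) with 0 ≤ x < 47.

Since 47 ≡ 3 (mod 4), a square root of 8 is 8^((47+1)/4) = 8^12 mod 47.
Repeated squaring: 8^2≡17, 8^4≡7, 8^8≡2 (mod 47).
8^12 = 8^(8+4) ≡ 14 (mod 47).
Check: 14² = 196 ≡ 8 (mod 47). The two roots are 14 and 33.

14, 33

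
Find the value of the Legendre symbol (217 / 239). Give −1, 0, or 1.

Reciprocity: 217 ≡ 1 and 239 ≡ 3 (mod 4), so (217/239) = +(239/217).
Reduce top mod 217: now compute (22/217).
Pull out 2: since 217 ≡ 1 (mod 8), (2/217) = +1.
Reciprocity: 11 ≡ 3 and 217 ≡ 1 (mod 4), so (11/217) = +(217/11).
Reduce top mod 11: now compute (8/11).
Pull out 2^3: since 11 ≡ 3 (mod 8), (2/11) = -1, so (2/11)^3 = -1.
Reached (1/11) = 1. Collecting the sign flips along the way, the symbol is -1.

-1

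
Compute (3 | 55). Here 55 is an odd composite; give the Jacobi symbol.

Reciprocity: 3 ≡ 3 and 55 ≡ 3 (mod 4), so (3/55) = −(55/3).
Reduce top mod 3: now compute (1/3).
Reached (1/3) = 1. Collecting the sign flips along the way, the symbol is -1.

-1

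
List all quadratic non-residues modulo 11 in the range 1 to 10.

Square k = 1,…,5 (k and 11−k give the same square):
1²=1, 2²=4, 3²=9, 4²≡5, 5²≡3 (mod 11).
The residues are {1, 3, 4, 5, 9}; the non-residues are the remaining 5 nonzero classes.

2,6,7,8,10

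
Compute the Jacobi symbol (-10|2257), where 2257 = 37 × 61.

-1

First reduce: -10 ≡ 2247 (mod 2257).
Reciprocity: 2247 ≡ 3 and 2257 ≡ 1 (mod 4), so (2247/2257) = +(2257/2247).
Reduce top mod 2247: now compute (10/2247).
Pull out 2: since 2247 ≡ 7 (mod 8), (2/2247) = +1.
Reciprocity: 5 ≡ 1 and 2247 ≡ 3 (mod 4), so (5/2247) = +(2247/5).
Reduce top mod 5: now compute (2/5).
Pull out 2: since 5 ≡ 5 (mod 8), (2/5) = -1.
Reached (1/5) = 1. Collecting the sign flips along the way, the symbol is -1.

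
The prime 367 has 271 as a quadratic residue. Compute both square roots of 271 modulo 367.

Since 367 ≡ 3 (mod 4), a square root of 271 is 271^((367+1)/4) = 271^92 mod 367.
Repeated squaring: 271^2≡41, 271^4≡213, 271^8≡228, 271^16≡237, 271^32≡18, 271^64≡324 (mod 367).
271^92 = 271^(64+16+8+4) ≡ 291 (mod 367).
Check: 291² = 84681 ≡ 271 (mod 367). The two roots are 76 and 291.

76, 291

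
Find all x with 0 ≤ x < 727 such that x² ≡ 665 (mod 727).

Since 727 ≡ 3 (mod 4), a square root of 665 is 665^((727+1)/4) = 665^182 mod 727.
Repeated squaring: 665^2≡209, 665^4≡61, 665^8≡86, 665^16≡126, 665^32≡609, 665^64≡111, 665^128≡689 (mod 727).
665^182 = 665^(128+32+16+4+2) ≡ 238 (mod 727).
Check: 238² = 56644 ≡ 665 (mod 727). The two roots are 238 and 489.

238, 489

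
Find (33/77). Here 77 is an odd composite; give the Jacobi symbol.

0

Reciprocity: 33 ≡ 1 and 77 ≡ 1 (mod 4), so (33/77) = +(77/33).
Reduce top mod 33: now compute (11/33).
Reciprocity: 11 ≡ 3 and 33 ≡ 1 (mod 4), so (11/33) = +(33/11).
Reduce top mod 11: now compute (0/11).
Top reduces to 0: gcd > 1, so the symbol is 0.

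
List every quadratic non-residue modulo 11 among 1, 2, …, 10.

2, 6, 7, 8, 10

Square k = 1,…,5 (k and 11−k give the same square):
1²=1, 2²=4, 3²=9, 4²≡5, 5²≡3 (mod 11).
The residues are {1, 3, 4, 5, 9}; the non-residues are the remaining 5 nonzero classes.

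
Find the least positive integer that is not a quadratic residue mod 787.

2

(2/787) = −1, so 2 is the smallest positive non-residue mod 787.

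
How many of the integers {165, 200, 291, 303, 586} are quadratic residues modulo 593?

1

(165/593) = -1 → non-residue.
(200/593) = +1 → QR.
(291/593) = -1 → non-residue.
(303/593) = -1 → non-residue.
(586/593) = -1 → non-residue.
Total quadratic residues among the 5: 1.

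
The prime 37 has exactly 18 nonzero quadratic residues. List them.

Square k = 1,…,18 (k and 37−k give the same square):
1²=1, 2²=4, 3²=9, 4²=16, 5²=25, 6²=36, 7²≡12, 8²≡27, 9²≡7, 10²≡26, 11²≡10, 12²≡33, 13²≡21, 14²≡11, 15²≡3, 16²≡34, 17²≡30, 18²≡28 (mod 37).
So the quadratic residues mod 37 are {1, 3, 4, 7, 9, 10, 11, 12, 16, 21, 25, 26, 27, 28, 30, 33, 34, 36}.

1 3 4 7 9 10 11 12 16 21 25 26 27 28 30 33 34 36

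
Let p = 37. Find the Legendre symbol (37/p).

First reduce: 37 ≡ 0 (mod 37).
Top reduces to 0: gcd > 1, so the symbol is 0.

0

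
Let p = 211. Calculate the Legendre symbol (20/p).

Euler's criterion: (20/211) ≡ 20^105 (mod 211).
20^2 ≡ 189 (mod 211)
20^4 ≡ 62 (mod 211)
20^8 ≡ 46 (mod 211)
20^16 ≡ 6 (mod 211)
20^32 ≡ 36 (mod 211)
20^64 ≡ 30 (mod 211)
20^105 = 20^(64+32+8+1) ≡ 1 (mod 211).
Result is 1, so (20/211) = 1.

1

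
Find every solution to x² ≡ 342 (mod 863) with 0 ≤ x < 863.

126, 737

Since 863 ≡ 3 (mod 4), a square root of 342 is 342^((863+1)/4) = 342^216 mod 863.
Repeated squaring: 342^2≡459, 342^4≡109, 342^8≡662, 342^16≡703, 342^32≡573, 342^64≡389, 342^128≡296 (mod 863).
342^216 = 342^(128+64+16+8) ≡ 737 (mod 863).
Check: 737² = 543169 ≡ 342 (mod 863). The two roots are 126 and 737.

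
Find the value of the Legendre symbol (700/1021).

Pull out 2^2: since 1021 ≡ 5 (mod 8), (2/1021) = -1, so (2/1021)^2 = +1.
Reciprocity: 175 ≡ 3 and 1021 ≡ 1 (mod 4), so (175/1021) = +(1021/175).
Reduce top mod 175: now compute (146/175).
Pull out 2: since 175 ≡ 7 (mod 8), (2/175) = +1.
Reciprocity: 73 ≡ 1 and 175 ≡ 3 (mod 4), so (73/175) = +(175/73).
Reduce top mod 73: now compute (29/73).
Reciprocity: 29 ≡ 1 and 73 ≡ 1 (mod 4), so (29/73) = +(73/29).
Reduce top mod 29: now compute (15/29).
Reciprocity: 15 ≡ 3 and 29 ≡ 1 (mod 4), so (15/29) = +(29/15).
Reduce top mod 15: now compute (14/15).
Pull out 2: since 15 ≡ 7 (mod 8), (2/15) = +1.
Reciprocity: 7 ≡ 3 and 15 ≡ 3 (mod 4), so (7/15) = −(15/7).
Reduce top mod 7: now compute (1/7).
Reached (1/7) = 1. Collecting the sign flips along the way, the symbol is -1.

-1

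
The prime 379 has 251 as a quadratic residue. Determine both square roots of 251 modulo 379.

177, 202

Since 379 ≡ 3 (mod 4), a square root of 251 is 251^((379+1)/4) = 251^95 mod 379.
Repeated squaring: 251^2≡87, 251^4≡368, 251^8≡121, 251^16≡239, 251^32≡271, 251^64≡294 (mod 379).
251^95 = 251^(64+16+8+4+2+1) ≡ 177 (mod 379).
Check: 177² = 31329 ≡ 251 (mod 379). The two roots are 177 and 202.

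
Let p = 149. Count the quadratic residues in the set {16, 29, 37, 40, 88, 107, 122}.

(16/149) = +1 → QR.
(29/149) = +1 → QR.
(37/149) = +1 → QR.
(40/149) = -1 → non-residue.
(88/149) = +1 → QR.
(107/149) = +1 → QR.
(122/149) = -1 → non-residue.
Total quadratic residues among the 7: 5.

5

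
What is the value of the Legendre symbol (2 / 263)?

1

Pull out 2: since 263 ≡ 7 (mod 8), (2/263) = +1.
Reached (1/263) = 1. Collecting the sign flips along the way, the symbol is +1.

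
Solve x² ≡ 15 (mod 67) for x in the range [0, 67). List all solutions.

Since 67 ≡ 3 (mod 4), a square root of 15 is 15^((67+1)/4) = 15^17 mod 67.
Repeated squaring: 15^2≡24, 15^4≡40, 15^8≡59, 15^16≡64 (mod 67).
15^17 = 15^(16+1) ≡ 22 (mod 67).
Check: 22² = 484 ≡ 15 (mod 67). The two roots are 22 and 45.

22, 45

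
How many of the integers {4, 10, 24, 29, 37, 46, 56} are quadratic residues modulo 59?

3

(4/59) = +1 → QR.
(10/59) = -1 → non-residue.
(24/59) = -1 → non-residue.
(29/59) = +1 → QR.
(37/59) = -1 → non-residue.
(46/59) = +1 → QR.
(56/59) = -1 → non-residue.
Total quadratic residues among the 7: 3.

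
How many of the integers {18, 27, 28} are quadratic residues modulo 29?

1

(18/29) = -1 → non-residue.
(27/29) = -1 → non-residue.
(28/29) = +1 → QR.
Total quadratic residues among the 3: 1.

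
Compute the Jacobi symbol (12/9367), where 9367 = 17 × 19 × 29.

Pull out 2^2: since 9367 ≡ 7 (mod 8), (2/9367) = +1, so (2/9367)^2 = +1.
Reciprocity: 3 ≡ 3 and 9367 ≡ 3 (mod 4), so (3/9367) = −(9367/3).
Reduce top mod 3: now compute (1/3).
Reached (1/3) = 1. Collecting the sign flips along the way, the symbol is -1.

-1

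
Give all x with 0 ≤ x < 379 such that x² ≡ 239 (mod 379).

Since 379 ≡ 3 (mod 4), a square root of 239 is 239^((379+1)/4) = 239^95 mod 379.
Repeated squaring: 239^2≡271, 239^4≡294, 239^8≡24, 239^16≡197, 239^32≡151, 239^64≡61 (mod 379).
239^95 = 239^(64+16+8+4+2+1) ≡ 121 (mod 379).
Check: 121² = 14641 ≡ 239 (mod 379). The two roots are 121 and 258.

121, 258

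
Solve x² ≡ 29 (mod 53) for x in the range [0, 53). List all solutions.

20, 33

53 ≡ 1 (mod 4), so we find a root by search.
Trying successive values, 20² = 400 ≡ 29 (mod 53). The other root is 53 − 20 = 33.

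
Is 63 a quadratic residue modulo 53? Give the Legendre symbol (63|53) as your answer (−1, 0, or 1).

First reduce: 63 ≡ 10 (mod 53).
Pull out 2: since 53 ≡ 5 (mod 8), (2/53) = -1.
Reciprocity: 5 ≡ 1 and 53 ≡ 1 (mod 4), so (5/53) = +(53/5).
Reduce top mod 5: now compute (3/5).
Reciprocity: 3 ≡ 3 and 5 ≡ 1 (mod 4), so (3/5) = +(5/3).
Reduce top mod 3: now compute (2/3).
Pull out 2: since 3 ≡ 3 (mod 8), (2/3) = -1.
Reached (1/3) = 1. Collecting the sign flips along the way, the symbol is +1.

1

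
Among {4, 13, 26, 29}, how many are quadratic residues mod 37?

(4/37) = +1 → QR.
(13/37) = -1 → non-residue.
(26/37) = +1 → QR.
(29/37) = -1 → non-residue.
Total quadratic residues among the 4: 2.

2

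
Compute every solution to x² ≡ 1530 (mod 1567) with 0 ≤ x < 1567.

Since 1567 ≡ 3 (mod 4), a square root of 1530 is 1530^((1567+1)/4) = 1530^392 mod 1567.
Repeated squaring: 1530^2≡1369, 1530^4≡29, 1530^8≡841, 1530^16≡564, 1530^32≡1562, 1530^64≡25, 1530^128≡625, 1530^256≡442 (mod 1567).
1530^392 = 1530^(256+128+8) ≡ 1263 (mod 1567).
Check: 1263² = 1595169 ≡ 1530 (mod 1567). The two roots are 304 and 1263.

304, 1263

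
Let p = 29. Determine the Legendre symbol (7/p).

1

Euler's criterion: (7/29) ≡ 7^14 (mod 29).
7^2 ≡ 20 (mod 29)
7^4 ≡ 23 (mod 29)
7^8 ≡ 7 (mod 29)
7^14 = 7^(8+4+2) ≡ 1 (mod 29).
Result is 1, so (7/29) = 1.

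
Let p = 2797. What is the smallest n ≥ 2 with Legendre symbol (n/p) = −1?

(2/2797) = −1, so 2 is the smallest positive non-residue mod 2797.

2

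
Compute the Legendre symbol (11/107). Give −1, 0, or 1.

Euler's criterion: (11/107) ≡ 11^53 (mod 107).
11^2 ≡ 14 (mod 107)
11^4 ≡ 89 (mod 107)
11^8 ≡ 3 (mod 107)
11^16 ≡ 9 (mod 107)
11^32 ≡ 81 (mod 107)
11^53 = 11^(32+16+4+1) ≡ 1 (mod 107).
Result is 1, so (11/107) = 1.

1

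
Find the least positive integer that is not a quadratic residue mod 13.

2

(2/13) = −1, so 2 is the smallest positive non-residue mod 13.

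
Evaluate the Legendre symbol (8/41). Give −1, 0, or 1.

Pull out 2^3: since 41 ≡ 1 (mod 8), (2/41) = +1, so (2/41)^3 = +1.
Reached (1/41) = 1. Collecting the sign flips along the way, the symbol is +1.

1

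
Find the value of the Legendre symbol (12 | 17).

-1

Euler's criterion: (12/17) ≡ 12^8 (mod 17).
12^2 ≡ 8 (mod 17)
12^4 ≡ 13 (mod 17)
12^8 ≡ 16 (mod 17)
12^8 = 12^(8) ≡ 16 (mod 17).
Result is 16 ≡ −1, so (12/17) = −1.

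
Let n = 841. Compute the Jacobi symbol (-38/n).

1

First reduce: -38 ≡ 803 (mod 841).
Reciprocity: 803 ≡ 3 and 841 ≡ 1 (mod 4), so (803/841) = +(841/803).
Reduce top mod 803: now compute (38/803).
Pull out 2: since 803 ≡ 3 (mod 8), (2/803) = -1.
Reciprocity: 19 ≡ 3 and 803 ≡ 3 (mod 4), so (19/803) = −(803/19).
Reduce top mod 19: now compute (5/19).
Reciprocity: 5 ≡ 1 and 19 ≡ 3 (mod 4), so (5/19) = +(19/5).
Reduce top mod 5: now compute (4/5).
Pull out 2^2: since 5 ≡ 5 (mod 8), (2/5) = -1, so (2/5)^2 = +1.
Reached (1/5) = 1. Collecting the sign flips along the way, the symbol is +1.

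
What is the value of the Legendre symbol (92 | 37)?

First reduce: 92 ≡ 18 (mod 37).
Pull out 2: since 37 ≡ 5 (mod 8), (2/37) = -1.
Reciprocity: 9 ≡ 1 and 37 ≡ 1 (mod 4), so (9/37) = +(37/9).
Reduce top mod 9: now compute (1/9).
Reached (1/9) = 1. Collecting the sign flips along the way, the symbol is -1.

-1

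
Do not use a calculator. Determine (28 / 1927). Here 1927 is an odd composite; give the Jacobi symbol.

Pull out 2^2: since 1927 ≡ 7 (mod 8), (2/1927) = +1, so (2/1927)^2 = +1.
Reciprocity: 7 ≡ 3 and 1927 ≡ 3 (mod 4), so (7/1927) = −(1927/7).
Reduce top mod 7: now compute (2/7).
Pull out 2: since 7 ≡ 7 (mod 8), (2/7) = +1.
Reached (1/7) = 1. Collecting the sign flips along the way, the symbol is -1.

-1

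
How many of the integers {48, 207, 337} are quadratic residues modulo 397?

(48/397) = +1 → QR.
(207/397) = +1 → QR.
(337/397) = -1 → non-residue.
Total quadratic residues among the 3: 2.

2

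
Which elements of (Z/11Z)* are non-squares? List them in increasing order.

2,6,7,8,10

Square k = 1,…,5 (k and 11−k give the same square):
1²=1, 2²=4, 3²=9, 4²≡5, 5²≡3 (mod 11).
The residues are {1, 3, 4, 5, 9}; the non-residues are the remaining 5 nonzero classes.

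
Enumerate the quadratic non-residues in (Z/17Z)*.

3,5,6,7,10,11,12,14

Square k = 1,…,8 (k and 17−k give the same square):
1²=1, 2²=4, 3²=9, 4²=16, 5²≡8, 6²≡2, 7²≡15, 8²≡13 (mod 17).
The residues are {1, 2, 4, 8, 9, 13, 15, 16}; the non-residues are the remaining 8 nonzero classes.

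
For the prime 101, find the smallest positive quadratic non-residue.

(2/101) = −1, so 2 is the smallest positive non-residue mod 101.

2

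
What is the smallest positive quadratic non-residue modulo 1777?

(2/1777) = +1, so 2 is a residue.
(3/1777) = +1, so 3 is a residue.
(4/1777) = +1, so 4 is a residue.
(5/1777) = −1, so 5 is the smallest positive non-residue mod 1777.

5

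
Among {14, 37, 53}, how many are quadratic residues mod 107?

3

(14/107) = +1 → QR.
(37/107) = +1 → QR.
(53/107) = +1 → QR.
Total quadratic residues among the 3: 3.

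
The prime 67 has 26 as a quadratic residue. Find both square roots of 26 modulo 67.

19, 48

Since 67 ≡ 3 (mod 4), a square root of 26 is 26^((67+1)/4) = 26^17 mod 67.
Repeated squaring: 26^2≡6, 26^4≡36, 26^8≡23, 26^16≡60 (mod 67).
26^17 = 26^(16+1) ≡ 19 (mod 67).
Check: 19² = 361 ≡ 26 (mod 67). The two roots are 19 and 48.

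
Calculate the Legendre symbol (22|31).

-1

Euler's criterion: (22/31) ≡ 22^15 (mod 31).
22^2 ≡ 19 (mod 31)
22^4 ≡ 20 (mod 31)
22^8 ≡ 28 (mod 31)
22^15 = 22^(8+4+2+1) ≡ 30 (mod 31).
Result is 30 ≡ −1, so (22/31) = −1.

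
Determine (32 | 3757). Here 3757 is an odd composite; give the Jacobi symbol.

-1

Pull out 2^5: since 3757 ≡ 5 (mod 8), (2/3757) = -1, so (2/3757)^5 = -1.
Reached (1/3757) = 1. Collecting the sign flips along the way, the symbol is -1.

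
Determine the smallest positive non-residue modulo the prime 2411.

2

(2/2411) = −1, so 2 is the smallest positive non-residue mod 2411.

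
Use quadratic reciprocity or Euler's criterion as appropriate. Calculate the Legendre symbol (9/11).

1

Reciprocity: 9 ≡ 1 and 11 ≡ 3 (mod 4), so (9/11) = +(11/9).
Reduce top mod 9: now compute (2/9).
Pull out 2: since 9 ≡ 1 (mod 8), (2/9) = +1.
Reached (1/9) = 1. Collecting the sign flips along the way, the symbol is +1.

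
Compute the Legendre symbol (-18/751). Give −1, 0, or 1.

-1

First reduce: -18 ≡ 733 (mod 751).
Reciprocity: 733 ≡ 1 and 751 ≡ 3 (mod 4), so (733/751) = +(751/733).
Reduce top mod 733: now compute (18/733).
Pull out 2: since 733 ≡ 5 (mod 8), (2/733) = -1.
Reciprocity: 9 ≡ 1 and 733 ≡ 1 (mod 4), so (9/733) = +(733/9).
Reduce top mod 9: now compute (4/9).
Pull out 2^2: since 9 ≡ 1 (mod 8), (2/9) = +1, so (2/9)^2 = +1.
Reached (1/9) = 1. Collecting the sign flips along the way, the symbol is -1.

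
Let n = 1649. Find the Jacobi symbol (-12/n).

First reduce: -12 ≡ 1637 (mod 1649).
Reciprocity: 1637 ≡ 1 and 1649 ≡ 1 (mod 4), so (1637/1649) = +(1649/1637).
Reduce top mod 1637: now compute (12/1637).
Pull out 2^2: since 1637 ≡ 5 (mod 8), (2/1637) = -1, so (2/1637)^2 = +1.
Reciprocity: 3 ≡ 3 and 1637 ≡ 1 (mod 4), so (3/1637) = +(1637/3).
Reduce top mod 3: now compute (2/3).
Pull out 2: since 3 ≡ 3 (mod 8), (2/3) = -1.
Reached (1/3) = 1. Collecting the sign flips along the way, the symbol is -1.

-1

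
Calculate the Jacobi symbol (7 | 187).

1

Reciprocity: 7 ≡ 3 and 187 ≡ 3 (mod 4), so (7/187) = −(187/7).
Reduce top mod 7: now compute (5/7).
Reciprocity: 5 ≡ 1 and 7 ≡ 3 (mod 4), so (5/7) = +(7/5).
Reduce top mod 5: now compute (2/5).
Pull out 2: since 5 ≡ 5 (mod 8), (2/5) = -1.
Reached (1/5) = 1. Collecting the sign flips along the way, the symbol is +1.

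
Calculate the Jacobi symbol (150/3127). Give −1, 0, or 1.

-1

Pull out 2: since 3127 ≡ 7 (mod 8), (2/3127) = +1.
Reciprocity: 75 ≡ 3 and 3127 ≡ 3 (mod 4), so (75/3127) = −(3127/75).
Reduce top mod 75: now compute (52/75).
Pull out 2^2: since 75 ≡ 3 (mod 8), (2/75) = -1, so (2/75)^2 = +1.
Reciprocity: 13 ≡ 1 and 75 ≡ 3 (mod 4), so (13/75) = +(75/13).
Reduce top mod 13: now compute (10/13).
Pull out 2: since 13 ≡ 5 (mod 8), (2/13) = -1.
Reciprocity: 5 ≡ 1 and 13 ≡ 1 (mod 4), so (5/13) = +(13/5).
Reduce top mod 5: now compute (3/5).
Reciprocity: 3 ≡ 3 and 5 ≡ 1 (mod 4), so (3/5) = +(5/3).
Reduce top mod 3: now compute (2/3).
Pull out 2: since 3 ≡ 3 (mod 8), (2/3) = -1.
Reached (1/3) = 1. Collecting the sign flips along the way, the symbol is -1.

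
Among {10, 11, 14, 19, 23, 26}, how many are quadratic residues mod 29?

1

(10/29) = -1 → non-residue.
(11/29) = -1 → non-residue.
(14/29) = -1 → non-residue.
(19/29) = -1 → non-residue.
(23/29) = +1 → QR.
(26/29) = -1 → non-residue.
Total quadratic residues among the 6: 1.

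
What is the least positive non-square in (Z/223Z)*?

3

(2/223) = +1, so 2 is a residue.
(3/223) = −1, so 3 is the smallest positive non-residue mod 223.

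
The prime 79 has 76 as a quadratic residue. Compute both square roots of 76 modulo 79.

Since 79 ≡ 3 (mod 4), a square root of 76 is 76^((79+1)/4) = 76^20 mod 79.
Repeated squaring: 76^2≡9, 76^4≡2, 76^8≡4, 76^16≡16 (mod 79).
76^20 = 76^(16+4) ≡ 32 (mod 79).
Check: 32² = 1024 ≡ 76 (mod 79). The two roots are 32 and 47.

32, 47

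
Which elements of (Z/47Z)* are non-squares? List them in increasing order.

Square k = 1,…,23 (k and 47−k give the same square):
1²=1, 2²=4, 3²=9, 4²=16, 5²=25, 6²=36, 7²≡2, 8²≡17, 9²≡34, 10²≡6, 11²≡27, 12²≡3, 13²≡28, 14²≡8, 15²≡37, 16²≡21, 17²≡7, 18²≡42, 19²≡32, 20²≡24, 21²≡18, 22²≡14, 23²≡12 (mod 47).
The residues are {1, 2, 3, 4, 6, 7, 8, 9, 12, 14, 16, 17, 18, 21, 24, 25, 27, 28, 32, 34, 36, 37, 42}; the non-residues are the remaining 23 nonzero classes.

5, 10, 11, 13, 15, 19, 20, 22, 23, 26, 29, 30, 31, 33, 35, 38, 39, 40, 41, 43, 44, 45, 46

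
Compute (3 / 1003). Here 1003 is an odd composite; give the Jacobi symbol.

-1

Reciprocity: 3 ≡ 3 and 1003 ≡ 3 (mod 4), so (3/1003) = −(1003/3).
Reduce top mod 3: now compute (1/3).
Reached (1/3) = 1. Collecting the sign flips along the way, the symbol is -1.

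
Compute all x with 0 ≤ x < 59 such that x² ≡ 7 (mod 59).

19, 40

Since 59 ≡ 3 (mod 4), a square root of 7 is 7^((59+1)/4) = 7^15 mod 59.
Repeated squaring: 7^2≡49, 7^4≡41, 7^8≡29 (mod 59).
7^15 = 7^(8+4+2+1) ≡ 19 (mod 59).
Check: 19² = 361 ≡ 7 (mod 59). The two roots are 19 and 40.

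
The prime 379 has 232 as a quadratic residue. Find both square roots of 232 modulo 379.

Since 379 ≡ 3 (mod 4), a square root of 232 is 232^((379+1)/4) = 232^95 mod 379.
Repeated squaring: 232^2≡6, 232^4≡36, 232^8≡159, 232^16≡267, 232^32≡37, 232^64≡232 (mod 379).
232^95 = 232^(64+16+8+4+2+1) ≡ 37 (mod 379).
Check: 37² = 1369 ≡ 232 (mod 379). The two roots are 37 and 342.

37, 342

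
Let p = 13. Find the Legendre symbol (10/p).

Euler's criterion: (10/13) ≡ 10^6 (mod 13).
10^2 ≡ 9 (mod 13)
10^4 ≡ 3 (mod 13)
10^6 = 10^(4+2) ≡ 1 (mod 13).
Result is 1, so (10/13) = 1.

1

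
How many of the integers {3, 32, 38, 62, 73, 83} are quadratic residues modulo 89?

2

(3/89) = -1 → non-residue.
(32/89) = +1 → QR.
(38/89) = -1 → non-residue.
(62/89) = -1 → non-residue.
(73/89) = +1 → QR.
(83/89) = -1 → non-residue.
Total quadratic residues among the 6: 2.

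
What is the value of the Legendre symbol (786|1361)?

Pull out 2: since 1361 ≡ 1 (mod 8), (2/1361) = +1.
Reciprocity: 393 ≡ 1 and 1361 ≡ 1 (mod 4), so (393/1361) = +(1361/393).
Reduce top mod 393: now compute (182/393).
Pull out 2: since 393 ≡ 1 (mod 8), (2/393) = +1.
Reciprocity: 91 ≡ 3 and 393 ≡ 1 (mod 4), so (91/393) = +(393/91).
Reduce top mod 91: now compute (29/91).
Reciprocity: 29 ≡ 1 and 91 ≡ 3 (mod 4), so (29/91) = +(91/29).
Reduce top mod 29: now compute (4/29).
Pull out 2^2: since 29 ≡ 5 (mod 8), (2/29) = -1, so (2/29)^2 = +1.
Reached (1/29) = 1. Collecting the sign flips along the way, the symbol is +1.

1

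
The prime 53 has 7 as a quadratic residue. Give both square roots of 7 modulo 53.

22, 31

53 ≡ 1 (mod 4), so we find a root by search.
Trying successive values, 22² = 484 ≡ 7 (mod 53). The other root is 53 − 22 = 31.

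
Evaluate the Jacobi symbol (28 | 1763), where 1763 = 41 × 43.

1

Pull out 2^2: since 1763 ≡ 3 (mod 8), (2/1763) = -1, so (2/1763)^2 = +1.
Reciprocity: 7 ≡ 3 and 1763 ≡ 3 (mod 4), so (7/1763) = −(1763/7).
Reduce top mod 7: now compute (6/7).
Pull out 2: since 7 ≡ 7 (mod 8), (2/7) = +1.
Reciprocity: 3 ≡ 3 and 7 ≡ 3 (mod 4), so (3/7) = −(7/3).
Reduce top mod 3: now compute (1/3).
Reached (1/3) = 1. Collecting the sign flips along the way, the symbol is +1.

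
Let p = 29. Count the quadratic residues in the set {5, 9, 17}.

2

(5/29) = +1 → QR.
(9/29) = +1 → QR.
(17/29) = -1 → non-residue.
Total quadratic residues among the 3: 2.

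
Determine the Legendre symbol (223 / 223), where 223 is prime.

0

First reduce: 223 ≡ 0 (mod 223).
Top reduces to 0: gcd > 1, so the symbol is 0.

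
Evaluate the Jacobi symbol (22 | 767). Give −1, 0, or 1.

Pull out 2: since 767 ≡ 7 (mod 8), (2/767) = +1.
Reciprocity: 11 ≡ 3 and 767 ≡ 3 (mod 4), so (11/767) = −(767/11).
Reduce top mod 11: now compute (8/11).
Pull out 2^3: since 11 ≡ 3 (mod 8), (2/11) = -1, so (2/11)^3 = -1.
Reached (1/11) = 1. Collecting the sign flips along the way, the symbol is +1.

1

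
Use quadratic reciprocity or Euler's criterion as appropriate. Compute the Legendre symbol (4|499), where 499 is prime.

Euler's criterion: (4/499) ≡ 4^249 (mod 499).
4^2 ≡ 16 (mod 499)
4^4 ≡ 256 (mod 499)
4^8 ≡ 167 (mod 499)
4^16 ≡ 444 (mod 499)
4^32 ≡ 31 (mod 499)
4^64 ≡ 462 (mod 499)
4^128 ≡ 371 (mod 499)
4^249 = 4^(128+64+32+16+8+1) ≡ 1 (mod 499).
Result is 1, so (4/499) = 1.

1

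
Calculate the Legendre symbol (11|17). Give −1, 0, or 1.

-1

Reciprocity: 11 ≡ 3 and 17 ≡ 1 (mod 4), so (11/17) = +(17/11).
Reduce top mod 11: now compute (6/11).
Pull out 2: since 11 ≡ 3 (mod 8), (2/11) = -1.
Reciprocity: 3 ≡ 3 and 11 ≡ 3 (mod 4), so (3/11) = −(11/3).
Reduce top mod 3: now compute (2/3).
Pull out 2: since 3 ≡ 3 (mod 8), (2/3) = -1.
Reached (1/3) = 1. Collecting the sign flips along the way, the symbol is -1.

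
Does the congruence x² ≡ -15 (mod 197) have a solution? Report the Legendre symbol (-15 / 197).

First reduce: -15 ≡ 182 (mod 197).
Pull out 2: since 197 ≡ 5 (mod 8), (2/197) = -1.
Reciprocity: 91 ≡ 3 and 197 ≡ 1 (mod 4), so (91/197) = +(197/91).
Reduce top mod 91: now compute (15/91).
Reciprocity: 15 ≡ 3 and 91 ≡ 3 (mod 4), so (15/91) = −(91/15).
Reduce top mod 15: now compute (1/15).
Reached (1/15) = 1. Collecting the sign flips along the way, the symbol is +1.

1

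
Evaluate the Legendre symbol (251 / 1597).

1

Reciprocity: 251 ≡ 3 and 1597 ≡ 1 (mod 4), so (251/1597) = +(1597/251).
Reduce top mod 251: now compute (91/251).
Reciprocity: 91 ≡ 3 and 251 ≡ 3 (mod 4), so (91/251) = −(251/91).
Reduce top mod 91: now compute (69/91).
Reciprocity: 69 ≡ 1 and 91 ≡ 3 (mod 4), so (69/91) = +(91/69).
Reduce top mod 69: now compute (22/69).
Pull out 2: since 69 ≡ 5 (mod 8), (2/69) = -1.
Reciprocity: 11 ≡ 3 and 69 ≡ 1 (mod 4), so (11/69) = +(69/11).
Reduce top mod 11: now compute (3/11).
Reciprocity: 3 ≡ 3 and 11 ≡ 3 (mod 4), so (3/11) = −(11/3).
Reduce top mod 3: now compute (2/3).
Pull out 2: since 3 ≡ 3 (mod 8), (2/3) = -1.
Reached (1/3) = 1. Collecting the sign flips along the way, the symbol is +1.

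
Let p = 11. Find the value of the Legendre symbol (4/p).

Euler's criterion: (4/11) ≡ 4^5 (mod 11).
4^2 ≡ 5 (mod 11)
4^4 ≡ 3 (mod 11)
4^5 = 4^(4+1) ≡ 1 (mod 11).
Result is 1, so (4/11) = 1.

1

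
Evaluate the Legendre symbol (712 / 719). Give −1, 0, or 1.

Pull out 2^3: since 719 ≡ 7 (mod 8), (2/719) = +1, so (2/719)^3 = +1.
Reciprocity: 89 ≡ 1 and 719 ≡ 3 (mod 4), so (89/719) = +(719/89).
Reduce top mod 89: now compute (7/89).
Reciprocity: 7 ≡ 3 and 89 ≡ 1 (mod 4), so (7/89) = +(89/7).
Reduce top mod 7: now compute (5/7).
Reciprocity: 5 ≡ 1 and 7 ≡ 3 (mod 4), so (5/7) = +(7/5).
Reduce top mod 5: now compute (2/5).
Pull out 2: since 5 ≡ 5 (mod 8), (2/5) = -1.
Reached (1/5) = 1. Collecting the sign flips along the way, the symbol is -1.

-1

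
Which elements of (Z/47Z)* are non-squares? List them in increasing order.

Square k = 1,…,23 (k and 47−k give the same square):
1²=1, 2²=4, 3²=9, 4²=16, 5²=25, 6²=36, 7²≡2, 8²≡17, 9²≡34, 10²≡6, 11²≡27, 12²≡3, 13²≡28, 14²≡8, 15²≡37, 16²≡21, 17²≡7, 18²≡42, 19²≡32, 20²≡24, 21²≡18, 22²≡14, 23²≡12 (mod 47).
The residues are {1, 2, 3, 4, 6, 7, 8, 9, 12, 14, 16, 17, 18, 21, 24, 25, 27, 28, 32, 34, 36, 37, 42}; the non-residues are the remaining 23 nonzero classes.

5,10,11,13,15,19,20,22,23,26,29,30,31,33,35,38,39,40,41,43,44,45,46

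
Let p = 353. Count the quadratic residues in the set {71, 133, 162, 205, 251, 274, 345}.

2

(71/353) = -1 → non-residue.
(133/353) = -1 → non-residue.
(162/353) = +1 → QR.
(205/353) = -1 → non-residue.
(251/353) = -1 → non-residue.
(274/353) = -1 → non-residue.
(345/353) = +1 → QR.
Total quadratic residues among the 7: 2.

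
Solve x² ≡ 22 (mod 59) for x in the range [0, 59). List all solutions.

9, 50

Since 59 ≡ 3 (mod 4), a square root of 22 is 22^((59+1)/4) = 22^15 mod 59.
Repeated squaring: 22^2≡12, 22^4≡26, 22^8≡27 (mod 59).
22^15 = 22^(8+4+2+1) ≡ 9 (mod 59).
Check: 9² = 81 ≡ 22 (mod 59). The two roots are 9 and 50.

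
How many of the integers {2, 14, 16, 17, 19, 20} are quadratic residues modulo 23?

2

(2/23) = +1 → QR.
(14/23) = -1 → non-residue.
(16/23) = +1 → QR.
(17/23) = -1 → non-residue.
(19/23) = -1 → non-residue.
(20/23) = -1 → non-residue.
Total quadratic residues among the 6: 2.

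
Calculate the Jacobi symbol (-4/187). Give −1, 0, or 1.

-1

First reduce: -4 ≡ 183 (mod 187).
Reciprocity: 183 ≡ 3 and 187 ≡ 3 (mod 4), so (183/187) = −(187/183).
Reduce top mod 183: now compute (4/183).
Pull out 2^2: since 183 ≡ 7 (mod 8), (2/183) = +1, so (2/183)^2 = +1.
Reached (1/183) = 1. Collecting the sign flips along the way, the symbol is -1.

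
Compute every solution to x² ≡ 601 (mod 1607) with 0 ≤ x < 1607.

Since 1607 ≡ 3 (mod 4), a square root of 601 is 601^((1607+1)/4) = 601^402 mod 1607.
Repeated squaring: 601^2≡1233, 601^4≡67, 601^8≡1275, 601^16≡948, 601^32≡391, 601^64≡216, 601^128≡53, 601^256≡1202 (mod 1607).
601^402 = 601^(256+128+16+2) ≡ 761 (mod 1607).
Check: 761² = 579121 ≡ 601 (mod 1607). The two roots are 761 and 846.

761, 846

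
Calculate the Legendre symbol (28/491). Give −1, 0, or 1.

Pull out 2^2: since 491 ≡ 3 (mod 8), (2/491) = -1, so (2/491)^2 = +1.
Reciprocity: 7 ≡ 3 and 491 ≡ 3 (mod 4), so (7/491) = −(491/7).
Reduce top mod 7: now compute (1/7).
Reached (1/7) = 1. Collecting the sign flips along the way, the symbol is -1.

-1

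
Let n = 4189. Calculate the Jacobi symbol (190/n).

-1

Pull out 2: since 4189 ≡ 5 (mod 8), (2/4189) = -1.
Reciprocity: 95 ≡ 3 and 4189 ≡ 1 (mod 4), so (95/4189) = +(4189/95).
Reduce top mod 95: now compute (9/95).
Reciprocity: 9 ≡ 1 and 95 ≡ 3 (mod 4), so (9/95) = +(95/9).
Reduce top mod 9: now compute (5/9).
Reciprocity: 5 ≡ 1 and 9 ≡ 1 (mod 4), so (5/9) = +(9/5).
Reduce top mod 5: now compute (4/5).
Pull out 2^2: since 5 ≡ 5 (mod 8), (2/5) = -1, so (2/5)^2 = +1.
Reached (1/5) = 1. Collecting the sign flips along the way, the symbol is -1.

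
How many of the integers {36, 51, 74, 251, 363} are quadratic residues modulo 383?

4

(36/383) = +1 → QR.
(51/383) = +1 → QR.
(74/383) = -1 → non-residue.
(251/383) = +1 → QR.
(363/383) = +1 → QR.
Total quadratic residues among the 5: 4.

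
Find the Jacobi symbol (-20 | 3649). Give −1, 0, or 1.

1

First reduce: -20 ≡ 3629 (mod 3649).
Reciprocity: 3629 ≡ 1 and 3649 ≡ 1 (mod 4), so (3629/3649) = +(3649/3629).
Reduce top mod 3629: now compute (20/3629).
Pull out 2^2: since 3629 ≡ 5 (mod 8), (2/3629) = -1, so (2/3629)^2 = +1.
Reciprocity: 5 ≡ 1 and 3629 ≡ 1 (mod 4), so (5/3629) = +(3629/5).
Reduce top mod 5: now compute (4/5).
Pull out 2^2: since 5 ≡ 5 (mod 8), (2/5) = -1, so (2/5)^2 = +1.
Reached (1/5) = 1. Collecting the sign flips along the way, the symbol is +1.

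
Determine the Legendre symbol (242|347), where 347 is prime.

Pull out 2: since 347 ≡ 3 (mod 8), (2/347) = -1.
Reciprocity: 121 ≡ 1 and 347 ≡ 3 (mod 4), so (121/347) = +(347/121).
Reduce top mod 121: now compute (105/121).
Reciprocity: 105 ≡ 1 and 121 ≡ 1 (mod 4), so (105/121) = +(121/105).
Reduce top mod 105: now compute (16/105).
Pull out 2^4: since 105 ≡ 1 (mod 8), (2/105) = +1, so (2/105)^4 = +1.
Reached (1/105) = 1. Collecting the sign flips along the way, the symbol is -1.

-1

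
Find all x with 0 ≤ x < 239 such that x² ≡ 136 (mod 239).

Since 239 ≡ 3 (mod 4), a square root of 136 is 136^((239+1)/4) = 136^60 mod 239.
Repeated squaring: 136^2≡93, 136^4≡45, 136^8≡113, 136^16≡102, 136^32≡127 (mod 239).
136^60 = 136^(32+16+8+4) ≡ 61 (mod 239).
Check: 61² = 3721 ≡ 136 (mod 239). The two roots are 61 and 178.

61, 178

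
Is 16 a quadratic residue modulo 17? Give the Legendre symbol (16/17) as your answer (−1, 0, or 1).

Pull out 2^4: since 17 ≡ 1 (mod 8), (2/17) = +1, so (2/17)^4 = +1.
Reached (1/17) = 1. Collecting the sign flips along the way, the symbol is +1.

1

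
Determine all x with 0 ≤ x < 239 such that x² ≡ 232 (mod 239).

94, 145

Since 239 ≡ 3 (mod 4), a square root of 232 is 232^((239+1)/4) = 232^60 mod 239.
Repeated squaring: 232^2≡49, 232^4≡11, 232^8≡121, 232^16≡62, 232^32≡20 (mod 239).
232^60 = 232^(32+16+8+4) ≡ 145 (mod 239).
Check: 145² = 21025 ≡ 232 (mod 239). The two roots are 94 and 145.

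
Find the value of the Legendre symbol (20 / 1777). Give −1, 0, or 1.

Pull out 2^2: since 1777 ≡ 1 (mod 8), (2/1777) = +1, so (2/1777)^2 = +1.
Reciprocity: 5 ≡ 1 and 1777 ≡ 1 (mod 4), so (5/1777) = +(1777/5).
Reduce top mod 5: now compute (2/5).
Pull out 2: since 5 ≡ 5 (mod 8), (2/5) = -1.
Reached (1/5) = 1. Collecting the sign flips along the way, the symbol is -1.

-1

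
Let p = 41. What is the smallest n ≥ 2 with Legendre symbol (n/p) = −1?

3

(2/41) = +1, so 2 is a residue.
(3/41) = −1, so 3 is the smallest positive non-residue mod 41.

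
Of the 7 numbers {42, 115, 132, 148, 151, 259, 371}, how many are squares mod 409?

(42/409) = -1 → non-residue.
(115/409) = +1 → QR.
(132/409) = -1 → non-residue.
(148/409) = -1 → non-residue.
(151/409) = -1 → non-residue.
(259/409) = +1 → QR.
(371/409) = -1 → non-residue.
Total quadratic residues among the 7: 2.

2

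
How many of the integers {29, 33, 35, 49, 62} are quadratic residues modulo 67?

(29/67) = +1 → QR.
(33/67) = +1 → QR.
(35/67) = +1 → QR.
(49/67) = +1 → QR.
(62/67) = +1 → QR.
Total quadratic residues among the 5: 5.

5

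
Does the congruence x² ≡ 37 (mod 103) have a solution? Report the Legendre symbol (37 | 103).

-1

Reciprocity: 37 ≡ 1 and 103 ≡ 3 (mod 4), so (37/103) = +(103/37).
Reduce top mod 37: now compute (29/37).
Reciprocity: 29 ≡ 1 and 37 ≡ 1 (mod 4), so (29/37) = +(37/29).
Reduce top mod 29: now compute (8/29).
Pull out 2^3: since 29 ≡ 5 (mod 8), (2/29) = -1, so (2/29)^3 = -1.
Reached (1/29) = 1. Collecting the sign flips along the way, the symbol is -1.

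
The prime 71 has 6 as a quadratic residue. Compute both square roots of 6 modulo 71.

Since 71 ≡ 3 (mod 4), a square root of 6 is 6^((71+1)/4) = 6^18 mod 71.
Repeated squaring: 6^2≡36, 6^4≡18, 6^8≡40, 6^16≡38 (mod 71).
6^18 = 6^(16+2) ≡ 19 (mod 71).
Check: 19² = 361 ≡ 6 (mod 71). The two roots are 19 and 52.

19, 52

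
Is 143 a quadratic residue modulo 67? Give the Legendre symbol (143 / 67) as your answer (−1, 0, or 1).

1

First reduce: 143 ≡ 9 (mod 67).
Reciprocity: 9 ≡ 1 and 67 ≡ 3 (mod 4), so (9/67) = +(67/9).
Reduce top mod 9: now compute (4/9).
Pull out 2^2: since 9 ≡ 1 (mod 8), (2/9) = +1, so (2/9)^2 = +1.
Reached (1/9) = 1. Collecting the sign flips along the way, the symbol is +1.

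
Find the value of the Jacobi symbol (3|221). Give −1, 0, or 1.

Reciprocity: 3 ≡ 3 and 221 ≡ 1 (mod 4), so (3/221) = +(221/3).
Reduce top mod 3: now compute (2/3).
Pull out 2: since 3 ≡ 3 (mod 8), (2/3) = -1.
Reached (1/3) = 1. Collecting the sign flips along the way, the symbol is -1.

-1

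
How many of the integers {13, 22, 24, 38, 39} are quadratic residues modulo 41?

1

(13/41) = -1 → non-residue.
(22/41) = -1 → non-residue.
(24/41) = -1 → non-residue.
(38/41) = -1 → non-residue.
(39/41) = +1 → QR.
Total quadratic residues among the 5: 1.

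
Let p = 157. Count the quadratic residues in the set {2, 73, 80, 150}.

(2/157) = -1 → non-residue.
(73/157) = -1 → non-residue.
(80/157) = -1 → non-residue.
(150/157) = -1 → non-residue.
Total quadratic residues among the 4: 0.

0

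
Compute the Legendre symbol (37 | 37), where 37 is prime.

0

First reduce: 37 ≡ 0 (mod 37).
Top reduces to 0: gcd > 1, so the symbol is 0.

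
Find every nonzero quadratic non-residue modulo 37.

2,5,6,8,13,14,15,17,18,19,20,22,23,24,29,31,32,35

Square k = 1,…,18 (k and 37−k give the same square):
1²=1, 2²=4, 3²=9, 4²=16, 5²=25, 6²=36, 7²≡12, 8²≡27, 9²≡7, 10²≡26, 11²≡10, 12²≡33, 13²≡21, 14²≡11, 15²≡3, 16²≡34, 17²≡30, 18²≡28 (mod 37).
The residues are {1, 3, 4, 7, 9, 10, 11, 12, 16, 21, 25, 26, 27, 28, 30, 33, 34, 36}; the non-residues are the remaining 18 nonzero classes.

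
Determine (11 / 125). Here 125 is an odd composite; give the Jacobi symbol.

Reciprocity: 11 ≡ 3 and 125 ≡ 1 (mod 4), so (11/125) = +(125/11).
Reduce top mod 11: now compute (4/11).
Pull out 2^2: since 11 ≡ 3 (mod 8), (2/11) = -1, so (2/11)^2 = +1.
Reached (1/11) = 1. Collecting the sign flips along the way, the symbol is +1.

1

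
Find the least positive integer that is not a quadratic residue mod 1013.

2

(2/1013) = −1, so 2 is the smallest positive non-residue mod 1013.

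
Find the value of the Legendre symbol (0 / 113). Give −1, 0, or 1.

Top reduces to 0: gcd > 1, so the symbol is 0.

0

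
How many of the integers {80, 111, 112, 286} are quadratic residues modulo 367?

(80/367) = -1 → non-residue.
(111/367) = -1 → non-residue.
(112/367) = +1 → QR.
(286/367) = -1 → non-residue.
Total quadratic residues among the 4: 1.

1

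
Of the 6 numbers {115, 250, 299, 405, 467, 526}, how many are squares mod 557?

4

(115/557) = +1 → QR.
(250/557) = +1 → QR.
(299/557) = +1 → QR.
(405/557) = -1 → non-residue.
(467/557) = +1 → QR.
(526/557) = -1 → non-residue.
Total quadratic residues among the 6: 4.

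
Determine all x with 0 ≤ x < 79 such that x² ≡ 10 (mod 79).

Since 79 ≡ 3 (mod 4), a square root of 10 is 10^((79+1)/4) = 10^20 mod 79.
Repeated squaring: 10^2≡21, 10^4≡46, 10^8≡62, 10^16≡52 (mod 79).
10^20 = 10^(16+4) ≡ 22 (mod 79).
Check: 22² = 484 ≡ 10 (mod 79). The two roots are 22 and 57.

22, 57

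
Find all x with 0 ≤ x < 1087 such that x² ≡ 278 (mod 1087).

Since 1087 ≡ 3 (mod 4), a square root of 278 is 278^((1087+1)/4) = 278^272 mod 1087.
Repeated squaring: 278^2≡107, 278^4≡579, 278^8≡445, 278^16≡191, 278^32≡610, 278^64≡346, 278^128≡146, 278^256≡663 (mod 1087).
278^272 = 278^(256+16) ≡ 541 (mod 1087).
Check: 541² = 292681 ≡ 278 (mod 1087). The two roots are 541 and 546.

541, 546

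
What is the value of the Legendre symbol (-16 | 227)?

First reduce: -16 ≡ 211 (mod 227).
Reciprocity: 211 ≡ 3 and 227 ≡ 3 (mod 4), so (211/227) = −(227/211).
Reduce top mod 211: now compute (16/211).
Pull out 2^4: since 211 ≡ 3 (mod 8), (2/211) = -1, so (2/211)^4 = +1.
Reached (1/211) = 1. Collecting the sign flips along the way, the symbol is -1.

-1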